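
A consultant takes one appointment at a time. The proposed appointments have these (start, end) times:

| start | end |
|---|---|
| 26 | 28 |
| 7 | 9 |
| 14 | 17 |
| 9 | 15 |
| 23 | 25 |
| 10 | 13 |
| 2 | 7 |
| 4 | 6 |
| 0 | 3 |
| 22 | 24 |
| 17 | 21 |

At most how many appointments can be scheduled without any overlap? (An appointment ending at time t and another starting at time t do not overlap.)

8

Sorted by end: (0,3)  (4,6)  (2,7)  (7,9)  (10,13)  (9,15)  (14,17)  (17,21)  (22,24)  (23,25)  (26,28)
take (0,3); take (4,6); skip (2,7); take (7,9); take (10,13); take (14,17); take (17,21); take (22,24); take (26,28).
Selected 8 appointments.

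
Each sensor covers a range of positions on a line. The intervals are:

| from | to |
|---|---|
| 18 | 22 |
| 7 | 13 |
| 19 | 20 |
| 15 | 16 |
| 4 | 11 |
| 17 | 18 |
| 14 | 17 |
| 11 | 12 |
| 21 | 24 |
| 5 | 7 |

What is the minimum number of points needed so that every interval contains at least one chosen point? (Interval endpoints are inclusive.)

6

Sort by right endpoint; whenever an interval is uncovered, place a point at its right end.
Sorted: [5,7] [4,11] [11,12] [7,13] [15,16] [14,17] [17,18] [19,20] [18,22] [21,24]
{[5,7],[4,11]} hit by 7; {[11,12],[7,13]} hit by 12; {[15,16],[14,17]} hit by 16; {[17,18]} hit by 18; {[19,20],[18,22]} hit by 20; {[21,24]} hit by 24.
Points: 7, 12, 16, 18, 20, 24 (6 total).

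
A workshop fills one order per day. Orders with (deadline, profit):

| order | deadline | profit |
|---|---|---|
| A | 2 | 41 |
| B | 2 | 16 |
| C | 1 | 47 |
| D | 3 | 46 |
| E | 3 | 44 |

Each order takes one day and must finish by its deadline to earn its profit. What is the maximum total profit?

Take jobs in profit order; each goes to the latest open slot no later than its deadline.
By profit: C(d1,47), D(d3,46), E(d3,44), A(d2,41), B(d2,16)
C→slot 1; D→slot 3; E→slot 2; A skipped; B skipped.
Profit = 47 + 44 + 46 = 137

137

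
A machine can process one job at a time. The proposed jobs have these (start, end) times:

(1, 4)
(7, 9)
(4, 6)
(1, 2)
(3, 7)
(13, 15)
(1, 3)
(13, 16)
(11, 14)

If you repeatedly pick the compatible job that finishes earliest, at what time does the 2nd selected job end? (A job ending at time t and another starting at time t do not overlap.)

6

By end time: (1,2), (1,3), (1,4), (4,6), (3,7), (7,9), (11,14), (13,15), (13,16).
Pick (1,2); next start ≥ 2 → (4,6); next start ≥ 6 → (7,9); next start ≥ 9 → (11,14).
Selected: (1,2) (4,6) (7,9) (11,14)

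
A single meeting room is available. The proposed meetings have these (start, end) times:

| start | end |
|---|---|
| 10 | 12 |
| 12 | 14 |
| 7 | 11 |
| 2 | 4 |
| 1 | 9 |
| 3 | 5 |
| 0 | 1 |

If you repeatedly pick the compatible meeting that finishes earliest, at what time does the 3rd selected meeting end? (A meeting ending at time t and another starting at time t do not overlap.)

11

Sorted by end: (0,1)  (2,4)  (3,5)  (1,9)  (7,11)  (10,12)  (12,14)
take (0,1); take (2,4); take (7,11); take (12,14).
Selected: (0,1) (2,4) (7,11) (12,14)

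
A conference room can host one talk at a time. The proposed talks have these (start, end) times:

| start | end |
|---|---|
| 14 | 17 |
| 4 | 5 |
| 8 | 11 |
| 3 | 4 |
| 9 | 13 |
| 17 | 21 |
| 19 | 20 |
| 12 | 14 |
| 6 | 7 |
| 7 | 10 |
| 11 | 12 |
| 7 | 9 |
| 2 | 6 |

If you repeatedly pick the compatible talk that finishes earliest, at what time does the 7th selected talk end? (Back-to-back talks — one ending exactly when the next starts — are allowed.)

17

By end time: (3,4), (4,5), (2,6), (6,7), (7,9), (7,10), (8,11), (11,12), (9,13), (12,14), (14,17), (19,20), (17,21).
Pick (3,4); next start ≥ 4 → (4,5); next start ≥ 5 → (6,7); next start ≥ 7 → (7,9); next start ≥ 9 → (11,12); next start ≥ 12 → (12,14); next start ≥ 14 → (14,17); next start ≥ 17 → (19,20).
Selected: (3,4) (4,5) (6,7) (7,9) (11,12) (12,14) (14,17) (19,20)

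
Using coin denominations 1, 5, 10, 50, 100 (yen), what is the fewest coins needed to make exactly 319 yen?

9

319 = 3×100 + 1×10 + 1×5 + 4×1
Total coins = 3 + 1 + 1 + 4 = 9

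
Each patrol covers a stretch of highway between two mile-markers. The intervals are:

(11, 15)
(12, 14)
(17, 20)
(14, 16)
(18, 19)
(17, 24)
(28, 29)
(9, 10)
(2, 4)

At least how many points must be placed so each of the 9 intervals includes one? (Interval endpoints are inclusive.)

Sort by right endpoint; whenever an interval is uncovered, place a point at its right end.
Sorted: [2,4] [9,10] [12,14] [11,15] [14,16] [18,19] [17,20] [17,24] [28,29]
{[2,4]} hit by 4; {[9,10]} hit by 10; {[12,14],[11,15],[14,16]} hit by 14; {[18,19],[17,20],[17,24]} hit by 19; {[28,29]} hit by 29.
Points: 4, 10, 14, 19, 29 (5 total).

5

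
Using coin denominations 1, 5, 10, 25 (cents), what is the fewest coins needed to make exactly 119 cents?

10

119 = 4×25 + 1×10 + 1×5 + 4×1
Total coins = 4 + 1 + 1 + 4 = 10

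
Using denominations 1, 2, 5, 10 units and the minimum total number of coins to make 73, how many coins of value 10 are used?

73 = 7×10 + 1×2 + 1×1
Count of 10: 7

7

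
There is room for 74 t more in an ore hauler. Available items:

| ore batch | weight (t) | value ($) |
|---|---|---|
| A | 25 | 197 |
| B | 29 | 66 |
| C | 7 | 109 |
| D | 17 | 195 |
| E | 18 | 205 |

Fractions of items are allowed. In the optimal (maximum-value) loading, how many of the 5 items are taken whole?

4

Greedy by value/weight ratio, highest first.
Ratios (sorted): C 15.57, D 11.47, E 11.39, A 7.88, B 2.28
take C (7 @ 109); take D (17 @ 195); take E (18 @ 205); take A (25 @ 197); take 7/29 of B → 15.93. Capacity used 74/74.
4 item(s) taken whole; one partial (take 7/29 of B).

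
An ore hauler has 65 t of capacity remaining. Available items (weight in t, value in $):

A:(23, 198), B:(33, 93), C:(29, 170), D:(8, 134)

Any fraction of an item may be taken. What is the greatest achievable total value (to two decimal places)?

516.09

Sort by value per unit weight and fill in that order.
Ratios (sorted): D 16.75, A 8.61, C 5.86, B 2.82
take D (8 @ 134); take A (23 @ 198); take C (29 @ 170); take 5/33 of B → 14.09. Capacity used 65/65.
Total value = 516.09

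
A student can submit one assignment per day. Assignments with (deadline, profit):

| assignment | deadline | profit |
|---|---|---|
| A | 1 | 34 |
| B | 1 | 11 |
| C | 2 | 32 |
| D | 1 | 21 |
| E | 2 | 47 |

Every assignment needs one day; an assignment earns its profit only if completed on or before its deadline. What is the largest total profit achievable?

81

Sort by profit descending; place each in the latest free slot ≤ its deadline.
By profit: E(d2,47), A(d1,34), C(d2,32), D(d1,21), B(d1,11)
E→slot 2; A→slot 1; C skipped; D skipped; B skipped.
Profit = 34 + 47 = 81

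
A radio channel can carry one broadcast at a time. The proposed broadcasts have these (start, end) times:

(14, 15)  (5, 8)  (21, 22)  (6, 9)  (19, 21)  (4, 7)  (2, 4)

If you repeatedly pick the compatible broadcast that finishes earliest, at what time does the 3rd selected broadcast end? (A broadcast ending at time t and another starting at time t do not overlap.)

Sort by end time and greedily take each interval whose start is ≥ the last chosen end.
Sorted by end: (2,4)  (4,7)  (5,8)  (6,9)  (14,15)  (19,21)  (21,22)
take (2,4); take (4,7); skip (6,9); take (14,15); take (19,21); take (21,22).
Selected: (2,4) (4,7) (14,15) (19,21) (21,22)

15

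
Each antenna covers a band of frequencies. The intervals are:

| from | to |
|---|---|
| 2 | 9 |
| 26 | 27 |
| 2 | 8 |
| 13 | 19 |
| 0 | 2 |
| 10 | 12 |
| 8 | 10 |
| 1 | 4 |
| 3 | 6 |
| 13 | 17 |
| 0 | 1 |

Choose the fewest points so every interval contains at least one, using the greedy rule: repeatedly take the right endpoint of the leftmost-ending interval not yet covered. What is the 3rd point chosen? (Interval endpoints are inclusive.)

10

By right end: [0,1]  [0,2]  [1,4]  [3,6]  [2,8]  [2,9]  [8,10]  [10,12]  [13,17]  [13,19]  [26,27]
[0,1] uncovered → point at 1; [3,6] uncovered → point at 6; [8,10] uncovered → point at 10; [13,17] uncovered → point at 17; [26,27] uncovered → point at 27.
Points: 1, 6, 10, 17, 27 (5 total).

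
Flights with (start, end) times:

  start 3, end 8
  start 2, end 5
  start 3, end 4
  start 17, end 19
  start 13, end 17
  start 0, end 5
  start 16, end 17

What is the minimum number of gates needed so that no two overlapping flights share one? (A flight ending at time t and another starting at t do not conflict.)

starts: [0, 2, 3, 3, 13, 16, 17]
ends:   [4, 5, 5, 8, 17, 17, 19]
s0→1 s2→2 s3→3 s3→4  — peak 4.

4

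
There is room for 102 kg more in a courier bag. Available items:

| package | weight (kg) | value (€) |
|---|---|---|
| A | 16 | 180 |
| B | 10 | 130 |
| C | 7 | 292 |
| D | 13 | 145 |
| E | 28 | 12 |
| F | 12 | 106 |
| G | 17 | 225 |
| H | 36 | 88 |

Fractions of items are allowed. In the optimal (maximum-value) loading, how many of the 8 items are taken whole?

6

Order: C (292/7=41.71) > G (225/17=13.24) > B (130/10=13.00) > A (180/16=11.25) > D (145/13=11.15) > F (106/12=8.83) > H (88/36=2.44) > E (12/28=0.43)
Fill: take C (7 @ 292) → take G (17 @ 225) → take B (10 @ 130) → take A (16 @ 180) → take D (13 @ 145) → take F (12 @ 106) → take 27/36 of H → 66.00; 102/102 used.
6 item(s) taken whole; one partial (take 27/36 of H).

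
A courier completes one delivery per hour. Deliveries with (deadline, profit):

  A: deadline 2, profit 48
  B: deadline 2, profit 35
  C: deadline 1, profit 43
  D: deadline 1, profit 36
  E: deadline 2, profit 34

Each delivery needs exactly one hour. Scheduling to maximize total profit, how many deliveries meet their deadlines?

Take jobs in profit order; each goes to the latest open slot no later than its deadline.
Profit order: A=48 C=43 D=36 B=35 E=34
Assign: A→slot 2, C→slot 1, D skipped, B skipped, E skipped.
Slots: [1:C] [2:A]
2 of 5 scheduled.

2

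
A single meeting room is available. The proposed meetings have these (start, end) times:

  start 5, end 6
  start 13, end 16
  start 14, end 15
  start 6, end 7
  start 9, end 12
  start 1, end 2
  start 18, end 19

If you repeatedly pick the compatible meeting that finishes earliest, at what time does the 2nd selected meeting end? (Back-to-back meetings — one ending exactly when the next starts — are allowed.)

By end time: (1,2), (5,6), (6,7), (9,12), (14,15), (13,16), (18,19).
Pick (1,2); next start ≥ 2 → (5,6); next start ≥ 6 → (6,7); next start ≥ 7 → (9,12); next start ≥ 12 → (14,15); next start ≥ 15 → (18,19).
Selected: (1,2) (5,6) (6,7) (9,12) (14,15) (18,19)

6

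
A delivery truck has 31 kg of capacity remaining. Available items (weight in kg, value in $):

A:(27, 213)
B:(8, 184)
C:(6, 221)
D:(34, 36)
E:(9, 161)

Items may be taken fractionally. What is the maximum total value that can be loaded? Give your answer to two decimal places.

629.11

Sort by value per unit weight and fill in that order.
Ratios (sorted): C 36.83, B 23.00, E 17.89, A 7.89, D 1.06
take C (6 @ 221); take B (8 @ 184); take E (9 @ 161); take 8/27 of A → 63.11. Capacity used 31/31.
Total value = 629.11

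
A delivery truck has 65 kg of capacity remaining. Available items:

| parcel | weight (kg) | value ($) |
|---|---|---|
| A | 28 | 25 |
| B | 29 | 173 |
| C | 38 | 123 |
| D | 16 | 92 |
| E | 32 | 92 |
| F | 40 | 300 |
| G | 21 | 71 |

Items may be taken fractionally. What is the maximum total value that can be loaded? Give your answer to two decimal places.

Greedy by value/weight ratio, highest first.
Order: F (300/40=7.50) > B (173/29=5.97) > D (92/16=5.75) > G (71/21=3.38) > C (123/38=3.24) > E (92/32=2.88) > A (25/28=0.89)
Fill: take F (40 @ 300) → take 25/29 of B → 149.14; 65/65 used.
Total value = 449.14

449.14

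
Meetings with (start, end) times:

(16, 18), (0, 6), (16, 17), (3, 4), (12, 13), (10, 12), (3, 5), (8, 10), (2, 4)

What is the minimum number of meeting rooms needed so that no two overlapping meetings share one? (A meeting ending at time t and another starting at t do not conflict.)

The answer is the maximum number of intervals overlapping at any instant.
starts: [0, 2, 3, 3, 8, 10, 12, 16, 16]
ends:   [4, 4, 5, 6, 10, 12, 13, 17, 18]
s0→1 s2→2 s3→3 s3→4  — peak 4.

4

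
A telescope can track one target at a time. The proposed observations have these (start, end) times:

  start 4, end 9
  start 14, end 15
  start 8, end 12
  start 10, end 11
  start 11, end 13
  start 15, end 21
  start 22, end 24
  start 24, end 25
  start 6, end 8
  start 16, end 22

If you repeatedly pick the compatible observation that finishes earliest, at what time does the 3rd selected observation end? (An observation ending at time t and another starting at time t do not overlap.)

13

By end time: (6,8), (4,9), (10,11), (8,12), (11,13), (14,15), (15,21), (16,22), (22,24), (24,25).
Pick (6,8); next start ≥ 8 → (10,11); next start ≥ 11 → (11,13); next start ≥ 13 → (14,15); next start ≥ 15 → (15,21); next start ≥ 21 → (22,24); next start ≥ 24 → (24,25).
Selected: (6,8) (10,11) (11,13) (14,15) (15,21) (22,24) (24,25)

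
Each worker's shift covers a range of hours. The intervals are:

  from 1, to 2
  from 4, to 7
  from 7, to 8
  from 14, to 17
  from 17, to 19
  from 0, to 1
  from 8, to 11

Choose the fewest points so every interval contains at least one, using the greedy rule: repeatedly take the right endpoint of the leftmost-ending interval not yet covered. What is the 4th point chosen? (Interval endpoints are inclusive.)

Sort by right endpoint; whenever an interval is uncovered, place a point at its right end.
By right end: [0,1]  [1,2]  [4,7]  [7,8]  [8,11]  [14,17]  [17,19]
[0,1] uncovered → point at 1; [4,7] uncovered → point at 7; [8,11] uncovered → point at 11; [14,17] uncovered → point at 17.
Points: 1, 7, 11, 17 (4 total).

17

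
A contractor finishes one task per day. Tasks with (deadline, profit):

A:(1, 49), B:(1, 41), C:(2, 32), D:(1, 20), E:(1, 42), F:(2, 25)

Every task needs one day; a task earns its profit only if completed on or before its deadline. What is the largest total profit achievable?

Take jobs in profit order; each goes to the latest open slot no later than its deadline.
By profit: A(d1,49), E(d1,42), B(d1,41), C(d2,32), F(d2,25), D(d1,20)
A→slot 1; E skipped; B skipped; C→slot 2; F skipped; D skipped.
Profit = 49 + 32 = 81

81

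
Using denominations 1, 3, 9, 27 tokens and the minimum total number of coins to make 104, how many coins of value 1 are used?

2

Greedy: take as many of the largest coin as possible, then repeat with the remainder.
104 − 3×27→23 − 2×9→5 − 1×3→2 − 2×1→0
Count of 1: 2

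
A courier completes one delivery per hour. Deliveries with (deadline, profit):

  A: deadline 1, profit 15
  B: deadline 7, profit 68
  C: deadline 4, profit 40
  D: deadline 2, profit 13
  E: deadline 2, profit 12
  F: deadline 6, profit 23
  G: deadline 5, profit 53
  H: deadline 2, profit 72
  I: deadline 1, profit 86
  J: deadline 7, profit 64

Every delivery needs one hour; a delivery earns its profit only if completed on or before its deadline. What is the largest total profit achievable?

406

Profit order: I=86 H=72 B=68 J=64 G=53 C=40 F=23 A=15 D=13 E=12
Assign: I→slot 1, H→slot 2, B→slot 7, J→slot 6, G→slot 5, C→slot 4, F→slot 3, A skipped, D skipped, E skipped.
Slots: [1:I] [2:H] [3:F] [4:C] [5:G] [6:J] [7:B]
Profit = 86 + 72 + 23 + 40 + 53 + 64 + 68 = 406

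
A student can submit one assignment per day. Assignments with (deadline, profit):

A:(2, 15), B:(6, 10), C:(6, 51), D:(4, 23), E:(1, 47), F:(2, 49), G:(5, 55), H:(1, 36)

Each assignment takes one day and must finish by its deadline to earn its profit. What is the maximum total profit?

Take jobs in profit order; each goes to the latest open slot no later than its deadline.
Profit order: G=55 C=51 F=49 E=47 H=36 D=23 A=15 B=10
Assign: G→slot 5, C→slot 6, F→slot 2, E→slot 1, H skipped, D→slot 4, A skipped, B→slot 3.
Slots: [1:E] [2:F] [3:B] [4:D] [5:G] [6:C]
Profit = 47 + 49 + 10 + 23 + 55 + 51 = 235

235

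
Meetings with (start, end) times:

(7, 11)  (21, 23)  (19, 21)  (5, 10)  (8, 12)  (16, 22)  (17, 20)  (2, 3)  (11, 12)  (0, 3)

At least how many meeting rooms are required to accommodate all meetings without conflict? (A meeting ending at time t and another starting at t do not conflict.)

3

The answer is the maximum number of intervals overlapping at any instant.
Events (time:±→running): 0:+→1 2:+→2 3:-→1 3:-→0 5:+→1 7:+→2 8:+→3 … peak 3.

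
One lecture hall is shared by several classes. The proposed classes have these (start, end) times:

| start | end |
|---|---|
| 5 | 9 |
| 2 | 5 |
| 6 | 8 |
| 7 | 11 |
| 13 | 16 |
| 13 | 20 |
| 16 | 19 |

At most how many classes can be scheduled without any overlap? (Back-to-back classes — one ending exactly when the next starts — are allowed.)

Greedy by earliest finish: after sorting by end time, pick each interval compatible with the last pick.
Sorted by end: (2,5)  (6,8)  (5,9)  (7,11)  (13,16)  (16,19)  (13,20)
take (2,5); take (6,8); take (13,16); take (16,19); skip (13,20).
Selected 4 classes.

4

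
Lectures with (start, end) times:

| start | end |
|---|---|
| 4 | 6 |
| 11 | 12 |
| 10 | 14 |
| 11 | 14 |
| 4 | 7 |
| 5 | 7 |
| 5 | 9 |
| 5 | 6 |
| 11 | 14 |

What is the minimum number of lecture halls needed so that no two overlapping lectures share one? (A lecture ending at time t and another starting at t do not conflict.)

5

Events (time:±→running): 4:+→1 4:+→2 5:+→3 5:+→4 5:+→5 … peak 5.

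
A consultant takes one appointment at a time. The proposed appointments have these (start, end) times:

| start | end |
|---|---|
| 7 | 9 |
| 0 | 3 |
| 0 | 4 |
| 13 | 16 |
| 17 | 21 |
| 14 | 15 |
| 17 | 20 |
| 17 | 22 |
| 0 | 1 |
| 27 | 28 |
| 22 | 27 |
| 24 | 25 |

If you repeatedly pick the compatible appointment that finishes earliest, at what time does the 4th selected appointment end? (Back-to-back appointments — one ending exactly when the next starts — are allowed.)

20

Order by finish time; keep every interval that doesn't clash with the previous kept one.
Sorted by end: (0,1)  (0,3)  (0,4)  (7,9)  (14,15)  (13,16)  (17,20)  (17,21)  (17,22)  (24,25)  (22,27)  (27,28)
take (0,1); take (7,9); take (14,15); skip (13,16); take (17,20); skip (17,22); take (24,25); skip (22,27); take (27,28).
Selected: (0,1) (7,9) (14,15) (17,20) (24,25) (27,28)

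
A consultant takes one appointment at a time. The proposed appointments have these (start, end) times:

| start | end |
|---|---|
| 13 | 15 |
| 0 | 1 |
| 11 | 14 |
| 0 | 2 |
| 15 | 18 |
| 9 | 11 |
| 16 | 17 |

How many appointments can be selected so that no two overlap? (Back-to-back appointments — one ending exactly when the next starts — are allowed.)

By end time: (0,1), (0,2), (9,11), (11,14), (13,15), (16,17), (15,18).
Pick (0,1); next start ≥ 1 → (9,11); next start ≥ 11 → (11,14); next start ≥ 14 → (16,17).
Selected 4 appointments.

4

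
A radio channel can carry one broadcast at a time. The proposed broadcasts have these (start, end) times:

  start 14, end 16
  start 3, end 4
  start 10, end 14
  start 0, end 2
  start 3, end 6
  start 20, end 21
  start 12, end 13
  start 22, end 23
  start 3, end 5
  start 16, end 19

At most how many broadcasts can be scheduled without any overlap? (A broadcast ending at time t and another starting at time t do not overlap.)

7

Greedy by earliest finish: after sorting by end time, pick each interval compatible with the last pick.
By end time: (0,2), (3,4), (3,5), (3,6), (12,13), (10,14), (14,16), (16,19), (20,21), (22,23).
Pick (0,2); next start ≥ 2 → (3,4); next start ≥ 4 → (12,13); next start ≥ 13 → (14,16); next start ≥ 16 → (16,19); next start ≥ 19 → (20,21); next start ≥ 21 → (22,23).
Selected 7 broadcasts.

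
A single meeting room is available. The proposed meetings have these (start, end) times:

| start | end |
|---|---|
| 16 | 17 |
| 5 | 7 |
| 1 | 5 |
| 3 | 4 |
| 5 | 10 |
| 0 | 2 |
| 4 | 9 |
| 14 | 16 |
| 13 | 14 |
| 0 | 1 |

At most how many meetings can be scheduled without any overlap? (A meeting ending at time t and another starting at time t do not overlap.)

6

Sorted by end: (0,1)  (0,2)  (3,4)  (1,5)  (5,7)  (4,9)  (5,10)  (13,14)  (14,16)  (16,17)
take (0,1); take (3,4); take (5,7); take (13,14); take (14,16); take (16,17).
Selected 6 meetings.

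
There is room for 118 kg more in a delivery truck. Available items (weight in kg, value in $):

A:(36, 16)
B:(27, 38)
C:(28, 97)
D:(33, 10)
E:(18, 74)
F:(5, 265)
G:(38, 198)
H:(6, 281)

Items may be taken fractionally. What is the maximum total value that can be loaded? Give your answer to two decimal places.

Sort by value per unit weight and fill in that order.
Ratios (sorted): F 53.00, H 46.83, G 5.21, E 4.11, C 3.46, B 1.41, A 0.44, D 0.30
take F (5 @ 265); take H (6 @ 281); take G (38 @ 198); take E (18 @ 74); take C (28 @ 97); take 23/27 of B → 32.37. Capacity used 118/118.
Total value = 947.37

947.37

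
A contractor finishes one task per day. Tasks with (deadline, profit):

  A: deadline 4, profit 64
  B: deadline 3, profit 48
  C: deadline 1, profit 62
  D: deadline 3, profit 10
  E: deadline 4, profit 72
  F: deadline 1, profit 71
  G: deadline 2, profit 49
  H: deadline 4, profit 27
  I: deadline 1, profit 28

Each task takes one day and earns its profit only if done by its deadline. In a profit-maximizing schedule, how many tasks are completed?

Profit order: E=72 F=71 A=64 C=62 G=49 B=48 I=28 H=27 D=10
Assign: E→slot 4, F→slot 1, A→slot 3, C skipped, G→slot 2, B skipped, I skipped, H skipped, D skipped.
Slots: [1:F] [2:G] [3:A] [4:E]
4 of 9 scheduled.

4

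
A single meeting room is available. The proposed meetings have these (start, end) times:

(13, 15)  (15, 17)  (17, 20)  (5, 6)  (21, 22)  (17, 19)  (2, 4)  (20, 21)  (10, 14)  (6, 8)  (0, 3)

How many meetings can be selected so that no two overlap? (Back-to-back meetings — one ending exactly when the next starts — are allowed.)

8

Sort by end time and greedily take each interval whose start is ≥ the last chosen end.
By end time: (0,3), (2,4), (5,6), (6,8), (10,14), (13,15), (15,17), (17,19), (17,20), (20,21), (21,22).
Pick (0,3); next start ≥ 3 → (5,6); next start ≥ 6 → (6,8); next start ≥ 8 → (10,14); next start ≥ 14 → (15,17); next start ≥ 17 → (17,19); next start ≥ 19 → (20,21); next start ≥ 21 → (21,22).
Selected 8 meetings.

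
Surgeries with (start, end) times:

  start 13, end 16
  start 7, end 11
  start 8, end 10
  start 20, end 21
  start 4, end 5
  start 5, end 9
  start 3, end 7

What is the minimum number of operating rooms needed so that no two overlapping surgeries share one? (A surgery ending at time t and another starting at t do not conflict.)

3

Events (time:±→running): 3:+→1 4:+→2 5:-→1 5:+→2 7:-→1 7:+→2 8:+→3 … peak 3.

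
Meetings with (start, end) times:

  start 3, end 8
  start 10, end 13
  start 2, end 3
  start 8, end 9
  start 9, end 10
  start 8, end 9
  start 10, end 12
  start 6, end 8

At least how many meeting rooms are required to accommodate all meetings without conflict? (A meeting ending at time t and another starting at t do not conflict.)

The answer is the maximum number of intervals overlapping at any instant.
starts: [2, 3, 6, 8, 8, 9, 10, 10]
ends:   [3, 8, 8, 9, 9, 10, 12, 13]
s2→1 e3→0 s3→1 s6→2  — peak 2.

2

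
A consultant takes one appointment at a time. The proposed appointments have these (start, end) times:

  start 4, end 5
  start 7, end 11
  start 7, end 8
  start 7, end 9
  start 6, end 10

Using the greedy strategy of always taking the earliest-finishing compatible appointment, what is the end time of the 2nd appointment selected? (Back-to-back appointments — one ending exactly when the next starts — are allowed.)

Order by finish time; keep every interval that doesn't clash with the previous kept one.
By end time: (4,5), (7,8), (7,9), (6,10), (7,11).
Pick (4,5); next start ≥ 5 → (7,8).
Selected: (4,5) (7,8)

8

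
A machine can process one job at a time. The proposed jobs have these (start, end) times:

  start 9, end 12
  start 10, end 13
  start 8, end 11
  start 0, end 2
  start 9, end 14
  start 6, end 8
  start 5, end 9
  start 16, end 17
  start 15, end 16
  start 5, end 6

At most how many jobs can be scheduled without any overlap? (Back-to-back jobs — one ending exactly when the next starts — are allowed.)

6

Order by finish time; keep every interval that doesn't clash with the previous kept one.
By end time: (0,2), (5,6), (6,8), (5,9), (8,11), (9,12), (10,13), (9,14), (15,16), (16,17).
Pick (0,2); next start ≥ 2 → (5,6); next start ≥ 6 → (6,8); next start ≥ 8 → (8,11); next start ≥ 11 → (15,16); next start ≥ 16 → (16,17).
Selected 6 jobs.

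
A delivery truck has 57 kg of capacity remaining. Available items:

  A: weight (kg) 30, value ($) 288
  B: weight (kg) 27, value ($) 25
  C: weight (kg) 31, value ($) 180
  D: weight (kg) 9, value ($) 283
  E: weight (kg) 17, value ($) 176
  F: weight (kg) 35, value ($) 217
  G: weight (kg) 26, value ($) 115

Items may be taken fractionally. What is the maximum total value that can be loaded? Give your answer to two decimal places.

753.20

Sort by value per unit weight and fill in that order.
Order: D (283/9=31.44) > E (176/17=10.35) > A (288/30=9.60) > F (217/35=6.20) > C (180/31=5.81) > G (115/26=4.42) > B (25/27=0.93)
Fill: take D (9 @ 283) → take E (17 @ 176) → take A (30 @ 288) → take 1/35 of F → 6.20; 57/57 used.
Total value = 753.20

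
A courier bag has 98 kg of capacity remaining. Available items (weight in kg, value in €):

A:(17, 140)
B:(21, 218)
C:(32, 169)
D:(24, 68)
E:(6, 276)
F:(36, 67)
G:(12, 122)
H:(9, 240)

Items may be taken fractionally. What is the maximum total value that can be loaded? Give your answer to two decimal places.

Sort by value per unit weight and fill in that order.
Order: E (276/6=46.00) > H (240/9=26.67) > B (218/21=10.38) > G (122/12=10.17) > A (140/17=8.24) > C (169/32=5.28) > D (68/24=2.83) > F (67/36=1.86)
Fill: take E (6 @ 276) → take H (9 @ 240) → take B (21 @ 218) → take G (12 @ 122) → take A (17 @ 140) → take C (32 @ 169) → take 1/24 of D → 2.83; 98/98 used.
Total value = 1167.83

1167.83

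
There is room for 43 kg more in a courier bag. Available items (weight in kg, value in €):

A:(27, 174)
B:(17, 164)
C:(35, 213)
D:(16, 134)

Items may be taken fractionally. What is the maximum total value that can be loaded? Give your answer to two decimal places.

362.44

Greedy by value/weight ratio, highest first.
Ratios (sorted): B 9.65, D 8.38, A 6.44, C 6.09
take B (17 @ 164); take D (16 @ 134); take 10/27 of A → 64.44. Capacity used 43/43.
Total value = 362.44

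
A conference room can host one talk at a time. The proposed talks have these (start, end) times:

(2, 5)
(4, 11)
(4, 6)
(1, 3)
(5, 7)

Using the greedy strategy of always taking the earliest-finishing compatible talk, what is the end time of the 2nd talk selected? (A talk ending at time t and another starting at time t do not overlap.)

6

Order by finish time; keep every interval that doesn't clash with the previous kept one.
By end time: (1,3), (2,5), (4,6), (5,7), (4,11).
Pick (1,3); next start ≥ 3 → (4,6).
Selected: (1,3) (4,6)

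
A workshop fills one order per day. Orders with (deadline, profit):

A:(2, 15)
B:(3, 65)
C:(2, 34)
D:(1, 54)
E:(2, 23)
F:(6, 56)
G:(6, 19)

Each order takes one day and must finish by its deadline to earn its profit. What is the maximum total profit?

228

By profit: B(d3,65), F(d6,56), D(d1,54), C(d2,34), E(d2,23), G(d6,19), A(d2,15)
B→slot 3; F→slot 6; D→slot 1; C→slot 2; E skipped; G→slot 5; A skipped.
Profit = 54 + 34 + 65 + 19 + 56 = 228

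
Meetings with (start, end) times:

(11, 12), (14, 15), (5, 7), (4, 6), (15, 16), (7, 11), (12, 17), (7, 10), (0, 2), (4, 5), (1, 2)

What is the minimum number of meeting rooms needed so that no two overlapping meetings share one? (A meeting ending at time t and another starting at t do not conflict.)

2

Events (time:±→running): 0:+→1 1:+→2 … peak 2.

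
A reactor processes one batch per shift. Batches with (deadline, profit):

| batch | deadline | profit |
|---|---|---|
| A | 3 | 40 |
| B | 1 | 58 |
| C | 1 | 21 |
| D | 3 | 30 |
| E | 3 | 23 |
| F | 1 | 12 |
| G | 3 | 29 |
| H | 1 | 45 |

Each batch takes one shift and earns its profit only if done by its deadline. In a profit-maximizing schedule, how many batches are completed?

By profit: B(d1,58), H(d1,45), A(d3,40), D(d3,30), G(d3,29), E(d3,23), C(d1,21), F(d1,12)
B→slot 1; H skipped; A→slot 3; D→slot 2; G skipped; E skipped; C skipped; F skipped.
3 of 8 scheduled.

3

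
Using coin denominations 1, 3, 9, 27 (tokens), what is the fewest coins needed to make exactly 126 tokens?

6

126 − 4×27→18 − 2×9→0
Total coins = 4 + 2 = 6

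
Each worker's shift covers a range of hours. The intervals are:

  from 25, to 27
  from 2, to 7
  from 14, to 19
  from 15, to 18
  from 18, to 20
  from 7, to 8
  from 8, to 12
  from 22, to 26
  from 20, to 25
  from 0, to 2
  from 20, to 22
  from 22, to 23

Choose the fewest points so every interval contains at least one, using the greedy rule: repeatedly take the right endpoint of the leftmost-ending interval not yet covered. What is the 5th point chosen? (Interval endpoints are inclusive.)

27

Sort by right endpoint; whenever an interval is uncovered, place a point at its right end.
By right end: [0,2]  [2,7]  [7,8]  [8,12]  [15,18]  [14,19]  [18,20]  [20,22]  [22,23]  [20,25]  [22,26]  [25,27]
[0,2] uncovered → point at 2; [7,8] uncovered → point at 8; [15,18] uncovered → point at 18; [20,22] uncovered → point at 22; [25,27] uncovered → point at 27.
Points: 2, 8, 18, 22, 27 (5 total).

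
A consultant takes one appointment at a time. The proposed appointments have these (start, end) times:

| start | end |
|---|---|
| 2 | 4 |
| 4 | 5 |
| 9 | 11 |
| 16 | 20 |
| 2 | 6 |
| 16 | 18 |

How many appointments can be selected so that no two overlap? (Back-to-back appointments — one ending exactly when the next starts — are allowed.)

By end time: (2,4), (4,5), (2,6), (9,11), (16,18), (16,20).
Pick (2,4); next start ≥ 4 → (4,5); next start ≥ 5 → (9,11); next start ≥ 11 → (16,18).
Selected 4 appointments.

4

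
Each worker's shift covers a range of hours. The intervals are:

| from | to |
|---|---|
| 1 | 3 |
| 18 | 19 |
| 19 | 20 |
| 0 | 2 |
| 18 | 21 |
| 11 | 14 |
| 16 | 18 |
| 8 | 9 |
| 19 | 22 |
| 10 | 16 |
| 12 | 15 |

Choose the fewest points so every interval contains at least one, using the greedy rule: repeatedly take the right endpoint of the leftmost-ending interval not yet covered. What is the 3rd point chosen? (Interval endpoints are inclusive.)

Sort by right endpoint; whenever an interval is uncovered, place a point at its right end.
Sorted: [0,2] [1,3] [8,9] [11,14] [12,15] [10,16] [16,18] [18,19] [19,20] [18,21] [19,22]
{[0,2],[1,3]} hit by 2; {[8,9]} hit by 9; {[11,14],[12,15],[10,16]} hit by 14; {[16,18],[18,19]} hit by 18; {[19,20],[18,21],[19,22]} hit by 20.
Points: 2, 9, 14, 18, 20 (5 total).

14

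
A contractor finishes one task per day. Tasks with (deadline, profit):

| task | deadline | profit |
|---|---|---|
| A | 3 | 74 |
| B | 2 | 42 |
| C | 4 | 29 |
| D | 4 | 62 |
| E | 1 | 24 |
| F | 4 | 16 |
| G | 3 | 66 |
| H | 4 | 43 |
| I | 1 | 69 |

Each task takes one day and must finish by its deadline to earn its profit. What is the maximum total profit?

Take jobs in profit order; each goes to the latest open slot no later than its deadline.
Profit order: A=74 I=69 G=66 D=62 H=43 B=42 C=29 E=24 F=16
Assign: A→slot 3, I→slot 1, G→slot 2, D→slot 4, H skipped, B skipped, C skipped, E skipped, F skipped.
Slots: [1:I] [2:G] [3:A] [4:D]
Profit = 69 + 66 + 74 + 62 = 271

271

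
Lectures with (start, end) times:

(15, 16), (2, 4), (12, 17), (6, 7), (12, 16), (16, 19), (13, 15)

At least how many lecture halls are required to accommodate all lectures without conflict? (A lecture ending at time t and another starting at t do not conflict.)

Count concurrent intervals with a sweep; the peak is the room count.
Events (time:±→running): 2:+→1 4:-→0 6:+→1 7:-→0 12:+→1 12:+→2 13:+→3 … peak 3.

3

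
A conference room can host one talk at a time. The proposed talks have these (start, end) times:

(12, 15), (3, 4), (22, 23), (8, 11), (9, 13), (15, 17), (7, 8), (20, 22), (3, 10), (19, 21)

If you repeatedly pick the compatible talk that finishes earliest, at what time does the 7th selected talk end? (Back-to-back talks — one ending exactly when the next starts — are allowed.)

Order by finish time; keep every interval that doesn't clash with the previous kept one.
By end time: (3,4), (7,8), (3,10), (8,11), (9,13), (12,15), (15,17), (19,21), (20,22), (22,23).
Pick (3,4); next start ≥ 4 → (7,8); next start ≥ 8 → (8,11); next start ≥ 11 → (12,15); next start ≥ 15 → (15,17); next start ≥ 17 → (19,21); next start ≥ 21 → (22,23).
Selected: (3,4) (7,8) (8,11) (12,15) (15,17) (19,21) (22,23)

23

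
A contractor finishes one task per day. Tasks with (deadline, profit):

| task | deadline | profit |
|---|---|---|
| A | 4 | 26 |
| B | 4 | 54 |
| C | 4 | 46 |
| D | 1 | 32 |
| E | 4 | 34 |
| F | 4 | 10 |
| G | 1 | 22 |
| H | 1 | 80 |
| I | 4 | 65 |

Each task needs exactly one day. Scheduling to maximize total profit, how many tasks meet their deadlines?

4

Take jobs in profit order; each goes to the latest open slot no later than its deadline.
By profit: H(d1,80), I(d4,65), B(d4,54), C(d4,46), E(d4,34), D(d1,32), A(d4,26), G(d1,22), F(d4,10)
H→slot 1; I→slot 4; B→slot 3; C→slot 2; E skipped; D skipped; A skipped; G skipped; F skipped.
4 of 9 scheduled.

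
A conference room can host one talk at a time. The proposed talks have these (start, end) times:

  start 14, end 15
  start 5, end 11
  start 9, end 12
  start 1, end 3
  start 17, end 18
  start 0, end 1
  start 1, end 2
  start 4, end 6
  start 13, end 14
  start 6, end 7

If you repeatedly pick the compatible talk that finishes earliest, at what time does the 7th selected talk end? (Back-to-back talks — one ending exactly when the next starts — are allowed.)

Order by finish time; keep every interval that doesn't clash with the previous kept one.
Sorted by end: (0,1)  (1,2)  (1,3)  (4,6)  (6,7)  (5,11)  (9,12)  (13,14)  (14,15)  (17,18)
take (0,1); take (1,2); skip (1,3); take (4,6); take (6,7); skip (5,11); take (9,12); take (13,14); take (14,15); take (17,18).
Selected: (0,1) (1,2) (4,6) (6,7) (9,12) (13,14) (14,15) (17,18)

15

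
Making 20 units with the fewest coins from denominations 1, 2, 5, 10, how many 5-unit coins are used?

0

20 − 2×10→0
Count of 5: 0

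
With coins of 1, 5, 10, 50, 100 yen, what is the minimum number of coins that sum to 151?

151 − 1×100→51 − 1×50→1 − 1×1→0
Total coins = 1 + 1 + 1 = 3

3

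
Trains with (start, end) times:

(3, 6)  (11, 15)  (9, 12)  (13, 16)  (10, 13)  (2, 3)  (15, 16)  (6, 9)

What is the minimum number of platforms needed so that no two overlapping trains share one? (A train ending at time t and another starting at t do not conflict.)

The answer is the maximum number of intervals overlapping at any instant.
starts: [2, 3, 6, 9, 10, 11, 13, 15]
ends:   [3, 6, 9, 12, 13, 15, 16, 16]
s2→1 e3→0 s3→1 e6→0 s6→1 e9→0 s9→1 s10→2 s11→3  — peak 3.

3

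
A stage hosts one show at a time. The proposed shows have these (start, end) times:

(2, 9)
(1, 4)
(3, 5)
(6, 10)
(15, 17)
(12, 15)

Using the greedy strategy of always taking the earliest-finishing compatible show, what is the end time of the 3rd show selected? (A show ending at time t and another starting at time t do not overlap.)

15

By end time: (1,4), (3,5), (2,9), (6,10), (12,15), (15,17).
Pick (1,4); next start ≥ 4 → (6,10); next start ≥ 10 → (12,15); next start ≥ 15 → (15,17).
Selected: (1,4) (6,10) (12,15) (15,17)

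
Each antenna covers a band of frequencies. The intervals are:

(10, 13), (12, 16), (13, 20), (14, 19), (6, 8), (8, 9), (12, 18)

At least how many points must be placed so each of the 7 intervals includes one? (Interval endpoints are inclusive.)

Sort by right endpoint; whenever an interval is uncovered, place a point at its right end.
Sorted: [6,8] [8,9] [10,13] [12,16] [12,18] [14,19] [13,20]
{[6,8],[8,9]} hit by 8; {[10,13],[12,16],[12,18]} hit by 13; {[14,19],[13,20]} hit by 19.
Points: 8, 13, 19 (3 total).

3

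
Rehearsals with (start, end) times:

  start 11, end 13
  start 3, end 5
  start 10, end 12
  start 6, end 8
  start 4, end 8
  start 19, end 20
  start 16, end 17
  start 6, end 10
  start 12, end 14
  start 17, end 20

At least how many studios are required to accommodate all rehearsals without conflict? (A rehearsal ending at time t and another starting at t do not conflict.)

Events (time:±→running): 3:+→1 4:+→2 5:-→1 6:+→2 6:+→3 … peak 3.

3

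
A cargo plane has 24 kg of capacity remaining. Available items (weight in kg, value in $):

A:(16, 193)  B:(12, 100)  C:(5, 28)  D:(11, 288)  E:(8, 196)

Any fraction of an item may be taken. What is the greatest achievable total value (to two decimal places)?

Ratios (sorted): D 26.18, E 24.50, A 12.06, B 8.33, C 5.60
take D (11 @ 288); take E (8 @ 196); take 5/16 of A → 60.31. Capacity used 24/24.
Total value = 544.31

544.31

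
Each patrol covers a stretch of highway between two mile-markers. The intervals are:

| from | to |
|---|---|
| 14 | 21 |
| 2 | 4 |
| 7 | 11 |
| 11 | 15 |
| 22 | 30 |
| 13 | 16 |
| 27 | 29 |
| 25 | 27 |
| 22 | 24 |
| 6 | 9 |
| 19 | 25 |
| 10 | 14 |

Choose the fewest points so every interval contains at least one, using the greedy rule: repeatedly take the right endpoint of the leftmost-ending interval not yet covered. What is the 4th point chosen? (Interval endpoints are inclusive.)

Sort by right endpoint; whenever an interval is uncovered, place a point at its right end.
Sorted: [2,4] [6,9] [7,11] [10,14] [11,15] [13,16] [14,21] [22,24] [19,25] [25,27] [27,29] [22,30]
{[2,4]} hit by 4; {[6,9],[7,11]} hit by 9; {[10,14],[11,15],[13,16],[14,21]} hit by 14; {[22,24],[19,25]} hit by 24; {[25,27],[27,29],[22,30]} hit by 27.
Points: 4, 9, 14, 24, 27 (5 total).

24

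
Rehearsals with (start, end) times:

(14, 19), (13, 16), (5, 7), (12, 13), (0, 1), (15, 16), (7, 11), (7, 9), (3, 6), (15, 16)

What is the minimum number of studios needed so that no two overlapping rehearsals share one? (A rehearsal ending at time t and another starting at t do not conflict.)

4

The answer is the maximum number of intervals overlapping at any instant.
starts: [0, 3, 5, 7, 7, 12, 13, 14, 15, 15]
ends:   [1, 6, 7, 9, 11, 13, 16, 16, 16, 19]
s0→1 e1→0 s3→1 s5→2 e6→1 e7→0 s7→1 s7→2 e9→1 e11→0 s12→1 e13→0 s13→1 s14→2 s15→3 s15→4  — peak 4.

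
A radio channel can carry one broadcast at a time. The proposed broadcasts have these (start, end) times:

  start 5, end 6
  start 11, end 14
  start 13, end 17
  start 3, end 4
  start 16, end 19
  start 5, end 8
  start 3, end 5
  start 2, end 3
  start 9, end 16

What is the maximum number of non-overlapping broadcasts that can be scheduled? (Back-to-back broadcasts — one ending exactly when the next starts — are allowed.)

Order by finish time; keep every interval that doesn't clash with the previous kept one.
By end time: (2,3), (3,4), (3,5), (5,6), (5,8), (11,14), (9,16), (13,17), (16,19).
Pick (2,3); next start ≥ 3 → (3,4); next start ≥ 4 → (5,6); next start ≥ 6 → (11,14); next start ≥ 14 → (16,19).
Selected 5 broadcasts.

5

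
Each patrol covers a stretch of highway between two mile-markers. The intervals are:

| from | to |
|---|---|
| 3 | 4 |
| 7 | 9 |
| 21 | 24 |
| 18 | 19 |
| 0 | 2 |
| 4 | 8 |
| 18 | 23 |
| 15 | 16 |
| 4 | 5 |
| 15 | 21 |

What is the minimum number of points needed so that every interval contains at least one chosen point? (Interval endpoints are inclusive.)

Process intervals by earliest right end; each time one isn't hit yet, stab at its right endpoint.
By right end: [0,2]  [3,4]  [4,5]  [4,8]  [7,9]  [15,16]  [18,19]  [15,21]  [18,23]  [21,24]
[0,2] uncovered → point at 2; [3,4] uncovered → point at 4; [7,9] uncovered → point at 9; [15,16] uncovered → point at 16; [18,19] uncovered → point at 19; [21,24] uncovered → point at 24.
Points: 2, 4, 9, 16, 19, 24 (6 total).

6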